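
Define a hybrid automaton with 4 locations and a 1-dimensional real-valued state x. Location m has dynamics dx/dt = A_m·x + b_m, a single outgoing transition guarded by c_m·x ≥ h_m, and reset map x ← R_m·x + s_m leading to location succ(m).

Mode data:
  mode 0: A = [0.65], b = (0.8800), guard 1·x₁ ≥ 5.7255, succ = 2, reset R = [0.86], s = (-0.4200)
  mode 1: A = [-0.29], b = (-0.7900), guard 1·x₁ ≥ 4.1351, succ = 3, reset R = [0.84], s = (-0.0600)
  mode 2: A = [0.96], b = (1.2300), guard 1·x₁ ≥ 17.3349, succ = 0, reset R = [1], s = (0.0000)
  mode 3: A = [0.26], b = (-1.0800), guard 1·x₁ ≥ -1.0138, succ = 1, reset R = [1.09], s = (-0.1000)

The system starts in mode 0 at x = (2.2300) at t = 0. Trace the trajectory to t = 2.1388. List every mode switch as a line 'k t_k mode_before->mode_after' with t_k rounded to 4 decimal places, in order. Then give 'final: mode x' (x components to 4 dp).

1 1.0473 0->2
final: 2 15.2151

Mode 0: guard c·x = 5.7255 hit at Δt = 1.0473 (t = 1.0473), x⁻ = (5.7255) → reset → x⁺ = (4.5039), jump to mode 2
Mode 2: flow for 1.0915 to horizon, guard not reached → x = (15.2151)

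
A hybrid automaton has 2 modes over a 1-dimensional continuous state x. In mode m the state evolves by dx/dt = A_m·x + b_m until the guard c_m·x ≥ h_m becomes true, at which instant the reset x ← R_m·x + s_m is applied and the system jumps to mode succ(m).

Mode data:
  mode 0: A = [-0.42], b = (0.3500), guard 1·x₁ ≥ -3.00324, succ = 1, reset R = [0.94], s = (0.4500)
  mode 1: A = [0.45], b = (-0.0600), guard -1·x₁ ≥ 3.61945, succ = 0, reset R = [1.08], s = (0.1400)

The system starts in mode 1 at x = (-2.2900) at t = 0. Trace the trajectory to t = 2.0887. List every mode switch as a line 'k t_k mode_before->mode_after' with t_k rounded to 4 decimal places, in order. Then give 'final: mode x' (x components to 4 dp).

1 0.9719 1->0
2 1.4052 0->1
final: 1 -3.2757

Mode 1: guard c·x = 3.6195 hit at Δt = 0.9719 (t = 0.9719), x⁻ = (-3.6195) → reset → x⁺ = (-3.7690), jump to mode 0
Mode 0: guard c·x = -3.0032 hit at Δt = 0.4333 (t = 1.4052), x⁻ = (-3.0032) → reset → x⁺ = (-2.3730), jump to mode 1
Mode 1: flow for 0.6835 to horizon, guard not reached → x = (-3.2757)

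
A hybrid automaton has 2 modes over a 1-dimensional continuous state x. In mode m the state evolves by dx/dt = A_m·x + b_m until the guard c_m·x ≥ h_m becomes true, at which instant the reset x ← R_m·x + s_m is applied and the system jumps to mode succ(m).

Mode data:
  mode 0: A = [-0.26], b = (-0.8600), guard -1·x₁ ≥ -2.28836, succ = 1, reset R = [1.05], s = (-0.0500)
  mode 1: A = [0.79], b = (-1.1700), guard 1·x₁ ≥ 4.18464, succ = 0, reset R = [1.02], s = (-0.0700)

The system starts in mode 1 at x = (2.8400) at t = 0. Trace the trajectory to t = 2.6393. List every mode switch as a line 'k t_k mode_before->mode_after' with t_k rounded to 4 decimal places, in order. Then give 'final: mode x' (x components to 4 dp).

1 0.8707 1->0
2 2.0001 0->1
final: 1 2.9255

Mode 1: guard c·x = 4.1846 hit at Δt = 0.8707 (t = 0.8707), x⁻ = (4.1846) → reset → x⁺ = (4.1983), jump to mode 0
Mode 0: guard c·x = -2.2884 hit at Δt = 1.1294 (t = 2.0001), x⁻ = (2.2884) → reset → x⁺ = (2.3528), jump to mode 1
Mode 1: flow for 0.6392 to horizon, guard not reached → x = (2.9255)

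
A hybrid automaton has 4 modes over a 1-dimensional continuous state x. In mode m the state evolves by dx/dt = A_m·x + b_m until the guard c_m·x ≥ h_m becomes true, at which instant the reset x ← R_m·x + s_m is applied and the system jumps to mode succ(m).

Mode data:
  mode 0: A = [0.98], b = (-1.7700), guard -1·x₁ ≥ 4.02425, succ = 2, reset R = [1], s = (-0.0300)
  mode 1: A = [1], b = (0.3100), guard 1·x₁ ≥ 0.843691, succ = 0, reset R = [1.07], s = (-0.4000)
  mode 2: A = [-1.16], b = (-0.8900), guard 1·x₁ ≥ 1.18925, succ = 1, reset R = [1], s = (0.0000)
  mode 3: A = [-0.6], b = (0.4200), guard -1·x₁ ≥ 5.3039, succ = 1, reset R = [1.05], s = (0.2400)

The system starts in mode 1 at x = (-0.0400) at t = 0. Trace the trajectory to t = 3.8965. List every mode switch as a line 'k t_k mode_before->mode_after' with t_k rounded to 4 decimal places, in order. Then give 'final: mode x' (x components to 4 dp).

1 1.4523 1->0
2 2.9810 0->2
final: 2 -1.9038

Mode 1: guard c·x = 0.8437 hit at Δt = 1.4523 (t = 1.4523), x⁻ = (0.8437) → reset → x⁺ = (0.5027), jump to mode 0
Mode 0: guard c·x = 4.0243 hit at Δt = 1.5287 (t = 2.9810), x⁻ = (-4.0242) → reset → x⁺ = (-4.0542), jump to mode 2
Mode 2: flow for 0.9155 to horizon, guard not reached → x = (-1.9038)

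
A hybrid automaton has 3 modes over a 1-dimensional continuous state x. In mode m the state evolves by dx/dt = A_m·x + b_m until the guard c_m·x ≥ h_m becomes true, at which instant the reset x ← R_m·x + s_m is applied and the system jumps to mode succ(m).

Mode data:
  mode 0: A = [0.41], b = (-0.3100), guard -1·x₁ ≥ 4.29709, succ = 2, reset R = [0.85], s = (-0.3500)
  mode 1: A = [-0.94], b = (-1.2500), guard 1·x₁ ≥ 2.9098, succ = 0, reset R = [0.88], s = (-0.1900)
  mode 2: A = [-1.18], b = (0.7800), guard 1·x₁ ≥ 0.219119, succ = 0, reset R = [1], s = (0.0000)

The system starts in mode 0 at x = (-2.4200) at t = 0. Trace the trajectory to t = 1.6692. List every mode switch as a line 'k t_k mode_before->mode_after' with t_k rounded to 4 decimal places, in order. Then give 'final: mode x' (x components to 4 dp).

Mode 0: guard c·x = 4.2971 hit at Δt = 1.1326 (t = 1.1326), x⁻ = (-4.2971) → reset → x⁺ = (-4.0025), jump to mode 2
Mode 2: flow for 0.5366 to horizon, guard not reached → x = (-1.8148)

1 1.1326 0->2
final: 2 -1.8148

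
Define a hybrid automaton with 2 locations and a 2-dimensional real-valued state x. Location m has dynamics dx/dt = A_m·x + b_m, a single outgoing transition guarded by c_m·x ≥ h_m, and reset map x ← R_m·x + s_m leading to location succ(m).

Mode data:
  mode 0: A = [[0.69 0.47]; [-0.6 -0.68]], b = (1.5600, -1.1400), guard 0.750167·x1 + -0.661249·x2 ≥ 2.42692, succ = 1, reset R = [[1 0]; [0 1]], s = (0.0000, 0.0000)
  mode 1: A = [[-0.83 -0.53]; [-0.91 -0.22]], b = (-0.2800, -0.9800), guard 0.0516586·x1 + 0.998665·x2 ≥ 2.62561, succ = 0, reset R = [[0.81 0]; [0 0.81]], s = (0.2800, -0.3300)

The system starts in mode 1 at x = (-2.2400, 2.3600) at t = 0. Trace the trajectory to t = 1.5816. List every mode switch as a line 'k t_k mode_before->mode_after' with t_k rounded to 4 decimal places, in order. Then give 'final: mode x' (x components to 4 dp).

1 0.9168 1->0
final: 0 -0.3794 0.8730

Mode 1: guard c·x = 2.6256 hit at Δt = 0.9168 (t = 0.9168), x⁻ = (-2.1066, 2.7381) → reset → x⁺ = (-1.4264, 1.8879), jump to mode 0
Mode 0: flow for 0.6648 to horizon, guard not reached → x = (-0.3794, 0.8730)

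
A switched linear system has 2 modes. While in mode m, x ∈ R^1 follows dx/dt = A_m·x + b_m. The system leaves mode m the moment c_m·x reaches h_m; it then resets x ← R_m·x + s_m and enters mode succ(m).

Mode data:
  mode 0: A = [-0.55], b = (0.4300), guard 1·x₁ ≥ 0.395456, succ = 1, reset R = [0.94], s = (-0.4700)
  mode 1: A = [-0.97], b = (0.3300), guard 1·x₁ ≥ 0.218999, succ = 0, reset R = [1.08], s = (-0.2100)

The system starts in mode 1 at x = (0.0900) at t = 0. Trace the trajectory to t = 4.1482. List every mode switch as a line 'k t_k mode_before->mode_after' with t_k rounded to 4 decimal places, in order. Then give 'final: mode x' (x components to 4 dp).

1 0.7472 1->0
2 1.9660 0->1
3 3.2916 1->0
final: 0 0.3103

Mode 1: guard c·x = 0.2190 hit at Δt = 0.7472 (t = 0.7472), x⁻ = (0.2190) → reset → x⁺ = (0.0265), jump to mode 0
Mode 0: guard c·x = 0.3955 hit at Δt = 1.2188 (t = 1.9660), x⁻ = (0.3955) → reset → x⁺ = (-0.0983), jump to mode 1
Mode 1: guard c·x = 0.2190 hit at Δt = 1.3256 (t = 3.2916), x⁻ = (0.2190) → reset → x⁺ = (0.0265), jump to mode 0
Mode 0: flow for 0.8566 to horizon, guard not reached → x = (0.3103)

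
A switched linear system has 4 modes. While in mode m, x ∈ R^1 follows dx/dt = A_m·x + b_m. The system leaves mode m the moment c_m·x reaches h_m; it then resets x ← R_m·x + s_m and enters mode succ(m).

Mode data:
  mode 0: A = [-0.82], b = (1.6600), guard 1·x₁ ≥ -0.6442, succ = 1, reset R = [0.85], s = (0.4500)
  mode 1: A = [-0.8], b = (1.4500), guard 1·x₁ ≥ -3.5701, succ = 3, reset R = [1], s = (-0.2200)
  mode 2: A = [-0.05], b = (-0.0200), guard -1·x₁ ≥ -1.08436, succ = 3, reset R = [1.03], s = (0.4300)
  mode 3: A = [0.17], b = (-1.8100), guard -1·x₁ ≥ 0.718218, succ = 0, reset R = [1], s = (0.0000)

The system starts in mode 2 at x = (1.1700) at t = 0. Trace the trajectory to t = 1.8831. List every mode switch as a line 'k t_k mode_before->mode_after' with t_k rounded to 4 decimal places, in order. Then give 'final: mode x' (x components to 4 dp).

Mode 2: guard c·x = -1.0844 hit at Δt = 1.1218 (t = 1.1218), x⁻ = (1.0844) → reset → x⁺ = (1.5469), jump to mode 3
Mode 3: flow for 0.7613 to horizon, guard not reached → x = (0.2896)

1 1.1218 2->3
final: 3 0.2896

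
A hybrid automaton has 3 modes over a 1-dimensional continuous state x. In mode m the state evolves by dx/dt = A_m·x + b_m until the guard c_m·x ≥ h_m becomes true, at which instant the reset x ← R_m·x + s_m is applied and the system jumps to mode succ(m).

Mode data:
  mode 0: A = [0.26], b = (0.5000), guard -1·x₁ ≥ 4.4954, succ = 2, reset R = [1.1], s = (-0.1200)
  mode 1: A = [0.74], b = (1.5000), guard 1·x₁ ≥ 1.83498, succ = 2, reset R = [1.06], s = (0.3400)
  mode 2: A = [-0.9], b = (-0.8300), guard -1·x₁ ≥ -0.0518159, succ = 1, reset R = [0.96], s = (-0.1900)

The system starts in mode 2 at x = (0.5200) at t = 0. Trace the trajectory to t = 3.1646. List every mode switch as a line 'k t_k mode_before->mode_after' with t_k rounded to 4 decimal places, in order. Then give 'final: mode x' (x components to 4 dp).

1 0.4361 2->1
2 1.4041 1->2
3 2.7283 2->1
final: 1 0.5788

Mode 2: guard c·x = -0.0518 hit at Δt = 0.4361 (t = 0.4361), x⁻ = (0.0518) → reset → x⁺ = (-0.1403), jump to mode 1
Mode 1: guard c·x = 1.8350 hit at Δt = 0.9680 (t = 1.4041), x⁻ = (1.8350) → reset → x⁺ = (2.2851), jump to mode 2
Mode 2: guard c·x = -0.0518 hit at Δt = 1.3241 (t = 2.7283), x⁻ = (0.0518) → reset → x⁺ = (-0.1403), jump to mode 1
Mode 1: flow for 0.4363 to horizon, guard not reached → x = (0.5788)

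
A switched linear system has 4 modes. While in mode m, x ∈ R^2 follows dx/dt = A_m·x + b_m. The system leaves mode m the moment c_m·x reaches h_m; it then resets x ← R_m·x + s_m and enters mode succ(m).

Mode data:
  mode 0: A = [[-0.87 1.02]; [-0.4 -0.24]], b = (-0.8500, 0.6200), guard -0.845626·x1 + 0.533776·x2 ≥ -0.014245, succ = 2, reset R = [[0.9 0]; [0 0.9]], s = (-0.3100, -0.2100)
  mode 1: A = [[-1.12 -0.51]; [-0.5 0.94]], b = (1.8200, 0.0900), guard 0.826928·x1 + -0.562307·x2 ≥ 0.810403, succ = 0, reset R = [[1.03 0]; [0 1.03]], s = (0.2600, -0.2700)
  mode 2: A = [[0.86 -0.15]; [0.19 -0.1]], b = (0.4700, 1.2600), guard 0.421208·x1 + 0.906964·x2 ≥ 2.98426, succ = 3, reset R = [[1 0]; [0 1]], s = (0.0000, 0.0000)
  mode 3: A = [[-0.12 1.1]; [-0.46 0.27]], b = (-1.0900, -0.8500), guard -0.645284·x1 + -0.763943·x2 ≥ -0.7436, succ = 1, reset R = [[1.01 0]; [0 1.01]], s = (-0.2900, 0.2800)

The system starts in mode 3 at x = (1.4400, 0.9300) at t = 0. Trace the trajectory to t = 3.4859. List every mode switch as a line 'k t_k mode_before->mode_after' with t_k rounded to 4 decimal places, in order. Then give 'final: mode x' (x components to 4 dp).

Mode 3: guard c·x = -0.7436 hit at Δt = 0.6310 (t = 0.6310), x⁻ = (1.0187, 0.1129) → reset → x⁺ = (0.7389, 0.3940), jump to mode 1
Mode 1: guard c·x = 0.8104 hit at Δt = 0.9897 (t = 1.6207), x⁻ = (1.2143, 0.3446) → reset → x⁺ = (1.5108, 0.0849), jump to mode 0
Mode 0: guard c·x = -0.0142 hit at Δt = 0.9592 (t = 2.5799), x⁻ = (0.2349, 0.3455) → reset → x⁺ = (-0.0986, 0.1010), jump to mode 2
Mode 2: flow for 0.9060 to horizon, guard not reached → x = (0.3101, 1.1992)

1 0.6310 3->1
2 1.6207 1->0
3 2.5799 0->2
final: 2 0.3101 1.1992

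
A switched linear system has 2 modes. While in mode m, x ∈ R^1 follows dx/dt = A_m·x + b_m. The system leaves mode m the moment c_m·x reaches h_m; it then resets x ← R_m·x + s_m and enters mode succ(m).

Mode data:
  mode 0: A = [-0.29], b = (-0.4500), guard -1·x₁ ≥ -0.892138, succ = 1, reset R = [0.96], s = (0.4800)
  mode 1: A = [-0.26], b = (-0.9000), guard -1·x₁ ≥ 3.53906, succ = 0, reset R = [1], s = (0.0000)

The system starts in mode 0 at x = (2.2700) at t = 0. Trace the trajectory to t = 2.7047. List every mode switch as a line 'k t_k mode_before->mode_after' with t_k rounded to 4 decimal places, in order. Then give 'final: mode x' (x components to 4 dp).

1 1.5418 0->1
final: 1 0.0845

Mode 0: guard c·x = -0.8921 hit at Δt = 1.5418 (t = 1.5418), x⁻ = (0.8921) → reset → x⁺ = (1.3365), jump to mode 1
Mode 1: flow for 1.1629 to horizon, guard not reached → x = (0.0845)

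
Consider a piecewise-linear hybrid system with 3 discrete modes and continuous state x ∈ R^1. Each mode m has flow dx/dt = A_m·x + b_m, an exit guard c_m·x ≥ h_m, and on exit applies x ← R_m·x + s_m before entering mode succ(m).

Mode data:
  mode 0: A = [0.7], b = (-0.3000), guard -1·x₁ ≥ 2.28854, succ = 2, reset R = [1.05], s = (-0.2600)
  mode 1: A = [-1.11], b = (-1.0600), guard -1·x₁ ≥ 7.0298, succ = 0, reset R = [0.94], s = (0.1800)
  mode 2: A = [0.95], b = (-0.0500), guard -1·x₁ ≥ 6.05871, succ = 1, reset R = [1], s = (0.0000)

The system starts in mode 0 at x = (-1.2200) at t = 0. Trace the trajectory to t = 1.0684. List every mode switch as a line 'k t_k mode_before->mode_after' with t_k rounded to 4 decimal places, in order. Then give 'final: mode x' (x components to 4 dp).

Mode 0: guard c·x = 2.2885 hit at Δt = 0.7138 (t = 0.7138), x⁻ = (-2.2885) → reset → x⁺ = (-2.6630), jump to mode 2
Mode 2: flow for 0.3546 to horizon, guard not reached → x = (-3.7507)

1 0.7138 0->2
final: 2 -3.7507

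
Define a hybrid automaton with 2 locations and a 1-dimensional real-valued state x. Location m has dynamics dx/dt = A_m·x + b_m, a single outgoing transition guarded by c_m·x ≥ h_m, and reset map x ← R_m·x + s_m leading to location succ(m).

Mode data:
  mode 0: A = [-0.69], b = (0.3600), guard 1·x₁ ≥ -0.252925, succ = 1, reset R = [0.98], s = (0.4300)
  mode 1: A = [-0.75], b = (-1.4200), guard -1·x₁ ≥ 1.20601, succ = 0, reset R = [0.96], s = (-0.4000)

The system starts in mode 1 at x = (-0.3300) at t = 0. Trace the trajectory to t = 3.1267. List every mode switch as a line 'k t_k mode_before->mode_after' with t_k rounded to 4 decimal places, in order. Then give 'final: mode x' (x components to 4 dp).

Mode 1: guard c·x = 1.2060 hit at Δt = 1.0957 (t = 1.0957), x⁻ = (-1.2060) → reset → x⁺ = (-1.5578), jump to mode 0
Mode 0: guard c·x = -0.2529 hit at Δt = 1.4311 (t = 2.5268), x⁻ = (-0.2529) → reset → x⁺ = (0.1821), jump to mode 1
Mode 1: flow for 0.5999 to horizon, guard not reached → x = (-0.5699)

1 1.0957 1->0
2 2.5268 0->1
final: 1 -0.5699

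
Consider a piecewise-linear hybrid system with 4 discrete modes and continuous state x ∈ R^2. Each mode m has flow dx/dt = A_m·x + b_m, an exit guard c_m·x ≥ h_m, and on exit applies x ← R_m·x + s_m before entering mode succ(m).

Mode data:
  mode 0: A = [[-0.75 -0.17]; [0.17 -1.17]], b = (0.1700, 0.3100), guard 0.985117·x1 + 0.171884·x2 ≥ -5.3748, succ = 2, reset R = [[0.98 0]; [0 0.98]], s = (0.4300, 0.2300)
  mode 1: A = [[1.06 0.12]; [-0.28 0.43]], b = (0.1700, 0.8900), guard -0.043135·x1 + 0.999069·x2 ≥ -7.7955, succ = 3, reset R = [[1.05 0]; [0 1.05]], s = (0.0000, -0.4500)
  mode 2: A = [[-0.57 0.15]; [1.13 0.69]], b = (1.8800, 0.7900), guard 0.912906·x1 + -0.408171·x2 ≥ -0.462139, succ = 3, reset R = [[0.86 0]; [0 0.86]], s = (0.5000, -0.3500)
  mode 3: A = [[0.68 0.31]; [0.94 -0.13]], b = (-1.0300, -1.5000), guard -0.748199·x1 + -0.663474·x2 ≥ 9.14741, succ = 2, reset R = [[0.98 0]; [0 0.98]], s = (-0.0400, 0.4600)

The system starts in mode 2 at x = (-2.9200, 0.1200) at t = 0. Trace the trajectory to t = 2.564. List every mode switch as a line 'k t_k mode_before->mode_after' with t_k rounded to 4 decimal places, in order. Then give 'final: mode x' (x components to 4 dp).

1 0.6808 2->3
2 2.2359 3->2
final: 2 -4.9424 -9.6676

Mode 2: guard c·x = -0.4621 hit at Δt = 0.6808 (t = 0.6808), x⁻ = (-0.9686, -1.0341) → reset → x⁺ = (-0.3330, -1.2393), jump to mode 3
Mode 3: guard c·x = 9.1474 hit at Δt = 1.5551 (t = 2.2359), x⁻ = (-6.2950, -6.6883) → reset → x⁺ = (-6.2091, -6.0945), jump to mode 2
Mode 2: flow for 0.3281 to horizon, guard not reached → x = (-4.9424, -9.6676)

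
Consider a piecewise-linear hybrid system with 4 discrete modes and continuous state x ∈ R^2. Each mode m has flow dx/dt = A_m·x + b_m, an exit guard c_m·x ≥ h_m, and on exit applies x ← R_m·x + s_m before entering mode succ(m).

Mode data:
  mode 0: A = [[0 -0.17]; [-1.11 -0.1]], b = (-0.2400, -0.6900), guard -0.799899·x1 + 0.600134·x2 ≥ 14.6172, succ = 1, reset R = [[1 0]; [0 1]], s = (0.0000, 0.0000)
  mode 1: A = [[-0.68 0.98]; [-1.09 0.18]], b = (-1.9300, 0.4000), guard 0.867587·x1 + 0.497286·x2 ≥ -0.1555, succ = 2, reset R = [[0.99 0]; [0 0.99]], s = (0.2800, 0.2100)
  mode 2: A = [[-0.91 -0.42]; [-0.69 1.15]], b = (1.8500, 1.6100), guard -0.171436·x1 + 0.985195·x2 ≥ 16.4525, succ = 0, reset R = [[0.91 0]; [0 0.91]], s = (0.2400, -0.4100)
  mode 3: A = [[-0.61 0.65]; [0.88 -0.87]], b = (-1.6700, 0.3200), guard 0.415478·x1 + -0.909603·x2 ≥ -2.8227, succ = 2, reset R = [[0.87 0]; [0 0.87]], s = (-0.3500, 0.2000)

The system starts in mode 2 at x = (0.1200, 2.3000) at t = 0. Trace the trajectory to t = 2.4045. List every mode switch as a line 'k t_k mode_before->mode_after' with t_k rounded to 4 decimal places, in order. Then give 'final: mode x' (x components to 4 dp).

Mode 2: guard c·x = 16.4525 hit at Δt = 1.3681 (t = 1.3681), x⁻ = (-1.4433, 16.4486) → reset → x⁺ = (-1.0734, 14.5582), jump to mode 0
Mode 0: flow for 1.0364 to horizon, guard not reached → x = (-3.8950, 15.1769)

1 1.3681 2->0
final: 0 -3.8950 15.1769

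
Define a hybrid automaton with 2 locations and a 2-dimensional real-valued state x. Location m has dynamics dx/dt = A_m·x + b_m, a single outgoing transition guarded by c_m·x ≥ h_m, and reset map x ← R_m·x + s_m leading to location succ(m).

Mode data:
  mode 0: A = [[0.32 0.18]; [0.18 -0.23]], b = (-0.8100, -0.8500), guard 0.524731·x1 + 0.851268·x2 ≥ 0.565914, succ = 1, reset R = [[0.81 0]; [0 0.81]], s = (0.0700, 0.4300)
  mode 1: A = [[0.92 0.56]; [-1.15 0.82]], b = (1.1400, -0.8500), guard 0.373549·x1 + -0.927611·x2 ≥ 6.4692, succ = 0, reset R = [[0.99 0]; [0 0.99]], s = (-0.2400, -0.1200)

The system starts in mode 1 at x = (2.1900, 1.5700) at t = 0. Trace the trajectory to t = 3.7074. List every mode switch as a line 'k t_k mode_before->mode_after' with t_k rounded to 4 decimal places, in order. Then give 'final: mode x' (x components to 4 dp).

1 0.9269 1->0
2 1.6511 0->1
3 1.8405 1->0
4 2.7334 0->1
5 2.9358 1->0
final: 0 6.4030 -3.5700

Mode 1: guard c·x = 6.4692 hit at Δt = 0.9269 (t = 0.9269), x⁻ = (6.6358, -4.3018) → reset → x⁺ = (6.3294, -4.3788), jump to mode 0
Mode 0: guard c·x = 0.5659 hit at Δt = 0.7242 (t = 1.6511), x⁻ = (6.7414, -3.4907) → reset → x⁺ = (5.5305, -2.3974), jump to mode 1
Mode 1: guard c·x = 6.4692 hit at Δt = 0.1894 (t = 1.8405), x⁻ = (6.4347, -4.3828) → reset → x⁺ = (6.1304, -4.4590), jump to mode 0
Mode 0: guard c·x = 0.5659 hit at Δt = 0.8929 (t = 2.7334), x⁻ = (6.5876, -3.3959) → reset → x⁺ = (5.4059, -2.3207), jump to mode 1
Mode 1: guard c·x = 6.4692 hit at Δt = 0.2024 (t = 2.9358), x⁻ = (6.3566, -4.4142) → reset → x⁺ = (6.0531, -4.4901), jump to mode 0
Mode 0: flow for 0.7716 to horizon, guard not reached → x = (6.4030, -3.5700)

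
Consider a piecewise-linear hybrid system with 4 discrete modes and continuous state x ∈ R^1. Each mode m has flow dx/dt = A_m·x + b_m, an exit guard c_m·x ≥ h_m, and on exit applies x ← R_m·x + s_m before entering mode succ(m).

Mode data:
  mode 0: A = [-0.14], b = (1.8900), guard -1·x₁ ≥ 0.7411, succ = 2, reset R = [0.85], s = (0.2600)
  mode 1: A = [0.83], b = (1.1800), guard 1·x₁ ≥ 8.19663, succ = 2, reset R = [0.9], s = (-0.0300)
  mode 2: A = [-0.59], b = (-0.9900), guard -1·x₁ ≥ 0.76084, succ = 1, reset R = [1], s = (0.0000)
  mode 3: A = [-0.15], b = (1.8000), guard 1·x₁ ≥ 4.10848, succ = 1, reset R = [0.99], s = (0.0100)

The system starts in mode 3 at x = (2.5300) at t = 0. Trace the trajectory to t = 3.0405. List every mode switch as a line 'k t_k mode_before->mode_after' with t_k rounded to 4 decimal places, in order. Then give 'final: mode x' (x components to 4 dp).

1 1.2156 3->1
2 1.8892 1->2
final: 2 2.8976

Mode 3: guard c·x = 4.1085 hit at Δt = 1.2156 (t = 1.2156), x⁻ = (4.1085) → reset → x⁺ = (4.0774), jump to mode 1
Mode 1: guard c·x = 8.1966 hit at Δt = 0.6736 (t = 1.8892), x⁻ = (8.1966) → reset → x⁺ = (7.3470), jump to mode 2
Mode 2: flow for 1.1513 to horizon, guard not reached → x = (2.8976)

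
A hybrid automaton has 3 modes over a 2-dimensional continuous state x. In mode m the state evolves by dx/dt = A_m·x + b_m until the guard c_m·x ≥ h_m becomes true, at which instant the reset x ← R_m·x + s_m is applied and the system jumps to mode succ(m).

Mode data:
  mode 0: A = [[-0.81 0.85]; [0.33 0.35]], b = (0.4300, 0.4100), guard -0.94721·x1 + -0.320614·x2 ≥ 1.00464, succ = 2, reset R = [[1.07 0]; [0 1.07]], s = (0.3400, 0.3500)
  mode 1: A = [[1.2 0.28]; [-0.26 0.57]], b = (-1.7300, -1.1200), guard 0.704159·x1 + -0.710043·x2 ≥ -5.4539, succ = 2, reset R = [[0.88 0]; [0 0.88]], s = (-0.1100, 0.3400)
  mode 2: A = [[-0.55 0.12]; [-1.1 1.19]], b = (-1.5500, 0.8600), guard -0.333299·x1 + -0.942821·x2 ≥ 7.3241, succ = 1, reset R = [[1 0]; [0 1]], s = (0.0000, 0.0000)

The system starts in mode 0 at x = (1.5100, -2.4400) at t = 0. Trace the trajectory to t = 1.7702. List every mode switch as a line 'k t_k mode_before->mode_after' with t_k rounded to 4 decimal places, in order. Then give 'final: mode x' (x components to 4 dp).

Mode 0: guard c·x = 1.0046 hit at Δt = 0.7675 (t = 0.7675), x⁻ = (-0.1649, -2.6464) → reset → x⁺ = (0.1636, -2.4817), jump to mode 2
Mode 2: flow for 1.0027 to horizon, guard not reached → x = (-1.4637, -5.3817)

1 0.7675 0->2
final: 2 -1.4637 -5.3817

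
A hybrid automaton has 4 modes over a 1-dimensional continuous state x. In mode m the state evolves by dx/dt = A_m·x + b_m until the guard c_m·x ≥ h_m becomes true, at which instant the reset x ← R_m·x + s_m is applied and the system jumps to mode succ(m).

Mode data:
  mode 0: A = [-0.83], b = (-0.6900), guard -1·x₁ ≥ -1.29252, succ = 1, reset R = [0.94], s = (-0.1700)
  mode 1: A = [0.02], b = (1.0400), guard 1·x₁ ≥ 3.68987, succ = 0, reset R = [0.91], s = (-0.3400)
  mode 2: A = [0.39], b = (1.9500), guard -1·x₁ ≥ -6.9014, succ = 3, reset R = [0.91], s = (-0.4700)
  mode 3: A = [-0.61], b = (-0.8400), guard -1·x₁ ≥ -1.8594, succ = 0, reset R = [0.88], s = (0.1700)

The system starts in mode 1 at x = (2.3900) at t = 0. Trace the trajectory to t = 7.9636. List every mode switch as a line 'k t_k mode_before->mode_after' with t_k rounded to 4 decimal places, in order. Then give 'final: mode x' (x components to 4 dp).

Mode 1: guard c·x = 3.6899 hit at Δt = 1.1809 (t = 1.1809), x⁻ = (3.6899) → reset → x⁺ = (3.0178), jump to mode 0
Mode 0: guard c·x = -1.2925 hit at Δt = 0.7164 (t = 1.8973), x⁻ = (1.2925) → reset → x⁺ = (1.0450), jump to mode 1
Mode 1: guard c·x = 3.6899 hit at Δt = 2.4329 (t = 4.3302), x⁻ = (3.6899) → reset → x⁺ = (3.0178), jump to mode 0
Mode 0: guard c·x = -1.2925 hit at Δt = 0.7164 (t = 5.0466), x⁻ = (1.2925) → reset → x⁺ = (1.0450), jump to mode 1
Mode 1: guard c·x = 3.6899 hit at Δt = 2.4329 (t = 7.4795), x⁻ = (3.6899) → reset → x⁺ = (3.0178), jump to mode 0
Mode 0: flow for 0.4841 to horizon, guard not reached → x = (1.7442)

1 1.1809 1->0
2 1.8973 0->1
3 4.3302 1->0
4 5.0466 0->1
5 7.4795 1->0
final: 0 1.7442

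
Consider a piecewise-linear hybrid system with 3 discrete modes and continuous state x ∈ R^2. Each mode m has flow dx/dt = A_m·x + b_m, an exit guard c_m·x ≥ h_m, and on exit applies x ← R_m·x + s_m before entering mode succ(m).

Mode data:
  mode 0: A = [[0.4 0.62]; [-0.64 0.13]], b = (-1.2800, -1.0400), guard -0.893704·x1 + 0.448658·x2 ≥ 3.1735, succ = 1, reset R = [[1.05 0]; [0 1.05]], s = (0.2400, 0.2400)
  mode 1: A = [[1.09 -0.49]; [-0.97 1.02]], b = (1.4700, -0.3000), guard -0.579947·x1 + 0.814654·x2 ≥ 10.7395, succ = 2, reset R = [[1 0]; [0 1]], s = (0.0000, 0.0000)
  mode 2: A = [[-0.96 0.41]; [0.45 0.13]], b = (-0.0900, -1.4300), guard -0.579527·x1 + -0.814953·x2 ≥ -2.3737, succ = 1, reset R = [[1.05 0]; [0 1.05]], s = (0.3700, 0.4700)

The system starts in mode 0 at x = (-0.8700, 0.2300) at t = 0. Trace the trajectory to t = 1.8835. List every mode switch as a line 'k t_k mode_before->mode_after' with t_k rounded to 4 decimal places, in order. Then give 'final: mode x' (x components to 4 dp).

Mode 0: guard c·x = 3.1735 hit at Δt = 1.2416 (t = 1.2416), x⁻ = (-3.2712, 0.5573) → reset → x⁺ = (-3.1947, 0.8252), jump to mode 1
Mode 1: flow for 0.6419 to horizon, guard not reached → x = (-6.1219, 5.0354)

1 1.2416 0->1
final: 1 -6.1219 5.0354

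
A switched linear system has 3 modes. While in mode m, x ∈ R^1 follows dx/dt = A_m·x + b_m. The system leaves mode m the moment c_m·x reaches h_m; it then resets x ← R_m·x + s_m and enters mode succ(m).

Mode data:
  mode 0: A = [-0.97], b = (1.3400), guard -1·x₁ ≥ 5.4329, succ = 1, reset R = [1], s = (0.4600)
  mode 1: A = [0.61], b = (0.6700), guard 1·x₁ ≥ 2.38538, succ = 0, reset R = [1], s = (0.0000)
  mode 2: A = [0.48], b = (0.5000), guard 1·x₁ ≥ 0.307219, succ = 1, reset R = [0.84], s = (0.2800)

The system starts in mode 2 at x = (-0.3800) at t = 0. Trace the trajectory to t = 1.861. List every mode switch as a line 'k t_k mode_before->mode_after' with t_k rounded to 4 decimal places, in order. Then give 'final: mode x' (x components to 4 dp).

Mode 2: guard c·x = 0.3072 hit at Δt = 1.4839 (t = 1.4839), x⁻ = (0.3072) → reset → x⁺ = (0.5381), jump to mode 1
Mode 1: flow for 0.3771 to horizon, guard not reached → x = (0.9613)

1 1.4839 2->1
final: 1 0.9613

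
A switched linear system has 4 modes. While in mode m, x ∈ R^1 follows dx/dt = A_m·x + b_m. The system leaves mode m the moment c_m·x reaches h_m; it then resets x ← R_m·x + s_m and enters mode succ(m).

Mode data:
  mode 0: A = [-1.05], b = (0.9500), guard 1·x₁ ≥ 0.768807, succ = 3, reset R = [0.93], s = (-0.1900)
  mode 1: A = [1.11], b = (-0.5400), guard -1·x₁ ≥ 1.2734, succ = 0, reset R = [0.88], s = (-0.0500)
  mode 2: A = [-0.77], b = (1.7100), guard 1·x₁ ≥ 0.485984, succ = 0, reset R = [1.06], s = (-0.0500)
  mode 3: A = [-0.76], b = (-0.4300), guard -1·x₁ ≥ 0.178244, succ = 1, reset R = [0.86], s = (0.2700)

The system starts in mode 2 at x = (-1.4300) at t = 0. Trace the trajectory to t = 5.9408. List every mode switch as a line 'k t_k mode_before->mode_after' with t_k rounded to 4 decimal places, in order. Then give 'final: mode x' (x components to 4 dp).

Mode 2: guard c·x = 0.4860 hit at Δt = 0.9663 (t = 0.9663), x⁻ = (0.4860) → reset → x⁺ = (0.4651), jump to mode 0
Mode 0: guard c·x = 0.7688 hit at Δt = 1.1177 (t = 2.0840), x⁻ = (0.7688) → reset → x⁺ = (0.5250), jump to mode 3
Mode 3: guard c·x = 0.1782 hit at Δt = 1.3616 (t = 3.4456), x⁻ = (-0.1782) → reset → x⁺ = (0.1167), jump to mode 1
Mode 1: guard c·x = 1.2734 hit at Δt = 1.4055 (t = 4.8511), x⁻ = (-1.2734) → reset → x⁺ = (-1.1706), jump to mode 0
Mode 0: flow for 1.0897 to horizon, guard not reached → x = (0.2438)

1 0.9663 2->0
2 2.0840 0->3
3 3.4456 3->1
4 4.8511 1->0
final: 0 0.2438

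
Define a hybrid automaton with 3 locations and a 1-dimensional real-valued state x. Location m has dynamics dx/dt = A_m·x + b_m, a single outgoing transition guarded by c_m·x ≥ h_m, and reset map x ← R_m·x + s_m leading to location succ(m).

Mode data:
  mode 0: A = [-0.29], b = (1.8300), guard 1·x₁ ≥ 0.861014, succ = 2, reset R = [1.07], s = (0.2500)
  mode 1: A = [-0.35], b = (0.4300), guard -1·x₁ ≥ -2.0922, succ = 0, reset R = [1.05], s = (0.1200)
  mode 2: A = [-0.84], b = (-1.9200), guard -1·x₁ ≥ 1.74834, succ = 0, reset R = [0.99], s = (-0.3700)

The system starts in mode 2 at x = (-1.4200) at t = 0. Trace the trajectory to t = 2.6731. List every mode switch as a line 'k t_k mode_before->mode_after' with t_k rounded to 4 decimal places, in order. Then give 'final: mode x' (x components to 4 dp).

1 0.5677 2->0
2 2.0645 0->2
final: 2 -0.2124

Mode 2: guard c·x = 1.7483 hit at Δt = 0.5677 (t = 0.5677), x⁻ = (-1.7483) → reset → x⁺ = (-2.1009), jump to mode 0
Mode 0: guard c·x = 0.8610 hit at Δt = 1.4968 (t = 2.0645), x⁻ = (0.8610) → reset → x⁺ = (1.1713), jump to mode 2
Mode 2: flow for 0.6086 to horizon, guard not reached → x = (-0.2124)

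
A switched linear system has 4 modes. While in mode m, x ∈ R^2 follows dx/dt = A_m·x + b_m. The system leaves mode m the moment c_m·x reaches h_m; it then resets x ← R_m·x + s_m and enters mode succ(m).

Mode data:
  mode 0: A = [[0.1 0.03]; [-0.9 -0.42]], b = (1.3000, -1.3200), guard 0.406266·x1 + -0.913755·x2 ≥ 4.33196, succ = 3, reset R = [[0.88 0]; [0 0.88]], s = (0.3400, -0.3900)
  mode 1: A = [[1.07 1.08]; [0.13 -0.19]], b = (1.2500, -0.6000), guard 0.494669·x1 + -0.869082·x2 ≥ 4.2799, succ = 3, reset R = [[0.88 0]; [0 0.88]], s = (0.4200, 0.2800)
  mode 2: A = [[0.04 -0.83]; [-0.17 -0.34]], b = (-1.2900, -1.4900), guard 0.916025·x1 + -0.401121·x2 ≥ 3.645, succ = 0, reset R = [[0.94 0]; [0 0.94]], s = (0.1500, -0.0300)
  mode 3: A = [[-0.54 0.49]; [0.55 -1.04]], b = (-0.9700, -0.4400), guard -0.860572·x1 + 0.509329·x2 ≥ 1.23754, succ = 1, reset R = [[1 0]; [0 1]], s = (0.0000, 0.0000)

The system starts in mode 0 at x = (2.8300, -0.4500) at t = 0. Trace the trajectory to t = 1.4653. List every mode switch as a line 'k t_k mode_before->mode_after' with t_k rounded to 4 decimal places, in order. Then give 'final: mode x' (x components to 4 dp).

Mode 0: guard c·x = 4.3320 hit at Δt = 0.6980 (t = 0.6980), x⁻ = (3.9373, -2.9902) → reset → x⁺ = (3.8049, -3.0214), jump to mode 3
Mode 3: flow for 0.7673 to horizon, guard not reached → x = (1.3865, -0.9262)

1 0.6980 0->3
final: 3 1.3865 -0.9262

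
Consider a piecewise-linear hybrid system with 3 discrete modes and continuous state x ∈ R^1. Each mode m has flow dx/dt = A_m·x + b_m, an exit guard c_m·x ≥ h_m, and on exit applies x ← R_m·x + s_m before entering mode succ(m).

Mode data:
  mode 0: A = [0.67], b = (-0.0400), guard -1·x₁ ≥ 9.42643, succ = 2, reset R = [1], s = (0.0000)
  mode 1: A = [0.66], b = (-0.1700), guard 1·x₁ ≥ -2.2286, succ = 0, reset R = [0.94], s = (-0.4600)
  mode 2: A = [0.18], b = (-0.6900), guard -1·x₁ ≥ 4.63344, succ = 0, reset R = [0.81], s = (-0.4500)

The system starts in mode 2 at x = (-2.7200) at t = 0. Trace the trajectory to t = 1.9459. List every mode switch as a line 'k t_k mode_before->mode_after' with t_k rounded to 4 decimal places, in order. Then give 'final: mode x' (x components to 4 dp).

1 1.4232 2->0
final: 0 -5.9908

Mode 2: guard c·x = 4.6334 hit at Δt = 1.4232 (t = 1.4232), x⁻ = (-4.6334) → reset → x⁺ = (-4.2031), jump to mode 0
Mode 0: flow for 0.5227 to horizon, guard not reached → x = (-5.9908)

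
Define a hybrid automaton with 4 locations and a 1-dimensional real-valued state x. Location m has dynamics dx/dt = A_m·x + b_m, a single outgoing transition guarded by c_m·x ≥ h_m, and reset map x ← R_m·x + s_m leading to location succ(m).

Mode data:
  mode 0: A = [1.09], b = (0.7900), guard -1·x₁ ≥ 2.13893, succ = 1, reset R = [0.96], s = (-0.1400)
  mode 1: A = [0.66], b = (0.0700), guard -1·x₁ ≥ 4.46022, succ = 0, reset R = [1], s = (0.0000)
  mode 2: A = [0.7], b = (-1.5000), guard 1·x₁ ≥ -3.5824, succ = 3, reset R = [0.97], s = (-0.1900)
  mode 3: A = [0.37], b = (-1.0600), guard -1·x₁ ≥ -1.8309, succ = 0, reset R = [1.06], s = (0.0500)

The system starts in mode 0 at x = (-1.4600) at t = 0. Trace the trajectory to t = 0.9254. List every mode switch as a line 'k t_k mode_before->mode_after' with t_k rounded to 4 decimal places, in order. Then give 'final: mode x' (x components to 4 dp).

Mode 0: guard c·x = 2.1389 hit at Δt = 0.6001 (t = 0.6001), x⁻ = (-2.1389) → reset → x⁺ = (-2.1934), jump to mode 1
Mode 1: flow for 0.3253 to horizon, guard not reached → x = (-2.6933)

1 0.6001 0->1
final: 1 -2.6933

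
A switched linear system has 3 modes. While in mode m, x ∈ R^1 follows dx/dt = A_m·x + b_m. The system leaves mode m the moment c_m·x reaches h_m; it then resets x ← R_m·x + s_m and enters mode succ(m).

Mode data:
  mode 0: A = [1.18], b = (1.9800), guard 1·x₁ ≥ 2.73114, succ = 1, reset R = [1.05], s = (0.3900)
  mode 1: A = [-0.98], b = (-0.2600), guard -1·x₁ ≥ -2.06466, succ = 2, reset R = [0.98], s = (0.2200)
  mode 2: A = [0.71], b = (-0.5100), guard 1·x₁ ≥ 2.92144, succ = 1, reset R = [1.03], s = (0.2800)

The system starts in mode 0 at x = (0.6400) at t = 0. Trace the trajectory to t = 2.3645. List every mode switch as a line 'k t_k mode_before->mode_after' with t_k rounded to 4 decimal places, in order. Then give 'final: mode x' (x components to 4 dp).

1 0.5449 0->1
2 0.9668 1->2
3 1.4849 2->1
4 1.9158 1->2
final: 2 2.8155

Mode 0: guard c·x = 2.7311 hit at Δt = 0.5449 (t = 0.5449), x⁻ = (2.7311) → reset → x⁺ = (3.2577), jump to mode 1
Mode 1: guard c·x = -2.0647 hit at Δt = 0.4219 (t = 0.9668), x⁻ = (2.0647) → reset → x⁺ = (2.2434), jump to mode 2
Mode 2: guard c·x = 2.9214 hit at Δt = 0.5181 (t = 1.4849), x⁻ = (2.9214) → reset → x⁺ = (3.2891), jump to mode 1
Mode 1: guard c·x = -2.0647 hit at Δt = 0.4309 (t = 1.9158), x⁻ = (2.0647) → reset → x⁺ = (2.2434), jump to mode 2
Mode 2: flow for 0.4487 to horizon, guard not reached → x = (2.8155)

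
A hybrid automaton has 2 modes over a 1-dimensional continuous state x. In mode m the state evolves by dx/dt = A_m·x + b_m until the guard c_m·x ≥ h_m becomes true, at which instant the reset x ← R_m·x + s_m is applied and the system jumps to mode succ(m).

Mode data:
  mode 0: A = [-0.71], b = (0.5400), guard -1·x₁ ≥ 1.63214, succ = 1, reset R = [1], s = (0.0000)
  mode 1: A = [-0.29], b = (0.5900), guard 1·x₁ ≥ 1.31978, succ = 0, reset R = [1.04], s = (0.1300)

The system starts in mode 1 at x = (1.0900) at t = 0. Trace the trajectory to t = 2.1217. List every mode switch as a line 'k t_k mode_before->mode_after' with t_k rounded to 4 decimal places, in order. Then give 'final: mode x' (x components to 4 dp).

1 0.9613 1->0
final: 0 1.0861

Mode 1: guard c·x = 1.3198 hit at Δt = 0.9613 (t = 0.9613), x⁻ = (1.3198) → reset → x⁺ = (1.5026), jump to mode 0
Mode 0: flow for 1.1604 to horizon, guard not reached → x = (1.0861)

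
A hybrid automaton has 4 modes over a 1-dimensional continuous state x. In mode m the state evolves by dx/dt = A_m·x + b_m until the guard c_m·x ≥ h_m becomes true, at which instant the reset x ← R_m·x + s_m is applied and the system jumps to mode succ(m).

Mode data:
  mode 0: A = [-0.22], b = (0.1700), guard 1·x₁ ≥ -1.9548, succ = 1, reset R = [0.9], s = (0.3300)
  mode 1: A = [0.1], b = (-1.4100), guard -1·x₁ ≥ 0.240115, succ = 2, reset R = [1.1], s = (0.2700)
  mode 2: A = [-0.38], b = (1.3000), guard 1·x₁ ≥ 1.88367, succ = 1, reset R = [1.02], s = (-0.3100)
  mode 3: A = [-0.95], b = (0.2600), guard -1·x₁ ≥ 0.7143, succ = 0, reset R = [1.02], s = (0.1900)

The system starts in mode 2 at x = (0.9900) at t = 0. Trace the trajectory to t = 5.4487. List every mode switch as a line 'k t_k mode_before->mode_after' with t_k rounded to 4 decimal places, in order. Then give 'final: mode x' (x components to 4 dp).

1 1.2059 2->1
2 2.5883 1->2
3 4.6887 2->1
final: 1 0.6252

Mode 2: guard c·x = 1.8837 hit at Δt = 1.2059 (t = 1.2059), x⁻ = (1.8837) → reset → x⁺ = (1.6113), jump to mode 1
Mode 1: guard c·x = 0.2401 hit at Δt = 1.3824 (t = 2.5883), x⁻ = (-0.2401) → reset → x⁺ = (0.0059), jump to mode 2
Mode 2: guard c·x = 1.8837 hit at Δt = 2.1004 (t = 4.6887), x⁻ = (1.8837) → reset → x⁺ = (1.6113), jump to mode 1
Mode 1: flow for 0.7600 to horizon, guard not reached → x = (0.6252)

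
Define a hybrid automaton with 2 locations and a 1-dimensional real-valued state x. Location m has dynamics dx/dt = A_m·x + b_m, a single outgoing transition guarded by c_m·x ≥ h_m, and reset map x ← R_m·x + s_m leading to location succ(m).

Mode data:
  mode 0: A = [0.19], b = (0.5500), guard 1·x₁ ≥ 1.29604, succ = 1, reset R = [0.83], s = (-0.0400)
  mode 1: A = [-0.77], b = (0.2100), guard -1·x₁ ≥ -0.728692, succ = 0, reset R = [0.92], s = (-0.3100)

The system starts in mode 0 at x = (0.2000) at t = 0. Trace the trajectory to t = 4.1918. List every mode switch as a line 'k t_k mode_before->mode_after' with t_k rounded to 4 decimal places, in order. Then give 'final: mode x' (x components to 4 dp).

Mode 0: guard c·x = 1.2960 hit at Δt = 1.5957 (t = 1.5957), x⁻ = (1.2960) → reset → x⁺ = (1.0357), jump to mode 1
Mode 1: guard c·x = -0.7287 hit at Δt = 0.6686 (t = 2.2643), x⁻ = (0.7287) → reset → x⁺ = (0.3604), jump to mode 0
Mode 0: guard c·x = 1.2960 hit at Δt = 1.3298 (t = 3.5941), x⁻ = (1.2960) → reset → x⁺ = (1.0357), jump to mode 1
Mode 1: flow for 0.5977 to horizon, guard not reached → x = (0.7543)

1 1.5957 0->1
2 2.2643 1->0
3 3.5941 0->1
final: 1 0.7543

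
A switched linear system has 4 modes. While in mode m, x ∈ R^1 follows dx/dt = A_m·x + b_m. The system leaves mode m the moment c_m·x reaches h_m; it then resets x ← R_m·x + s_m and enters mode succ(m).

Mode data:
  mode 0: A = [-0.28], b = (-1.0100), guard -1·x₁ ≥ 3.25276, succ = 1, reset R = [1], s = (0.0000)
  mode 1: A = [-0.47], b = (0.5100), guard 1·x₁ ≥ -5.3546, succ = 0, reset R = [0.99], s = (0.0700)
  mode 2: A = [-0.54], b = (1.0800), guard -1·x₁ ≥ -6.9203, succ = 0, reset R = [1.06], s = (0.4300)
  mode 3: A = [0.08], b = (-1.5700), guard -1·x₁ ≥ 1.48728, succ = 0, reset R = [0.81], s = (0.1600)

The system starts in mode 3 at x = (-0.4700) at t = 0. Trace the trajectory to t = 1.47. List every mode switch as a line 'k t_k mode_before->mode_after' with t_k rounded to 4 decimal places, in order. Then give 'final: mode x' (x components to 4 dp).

1 0.6173 3->0
final: 0 -1.5889

Mode 3: guard c·x = 1.4873 hit at Δt = 0.6173 (t = 0.6173), x⁻ = (-1.4873) → reset → x⁺ = (-1.0447), jump to mode 0
Mode 0: flow for 0.8527 to horizon, guard not reached → x = (-1.5889)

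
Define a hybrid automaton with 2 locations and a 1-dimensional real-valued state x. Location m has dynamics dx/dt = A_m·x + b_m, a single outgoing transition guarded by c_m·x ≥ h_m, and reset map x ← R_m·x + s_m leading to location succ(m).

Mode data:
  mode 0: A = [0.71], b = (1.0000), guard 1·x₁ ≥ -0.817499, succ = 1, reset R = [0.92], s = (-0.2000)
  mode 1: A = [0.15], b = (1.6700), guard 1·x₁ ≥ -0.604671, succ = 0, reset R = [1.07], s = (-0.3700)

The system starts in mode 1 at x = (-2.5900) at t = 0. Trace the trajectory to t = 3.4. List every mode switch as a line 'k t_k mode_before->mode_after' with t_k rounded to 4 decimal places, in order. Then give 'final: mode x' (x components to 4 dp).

1 1.3930 1->0
2 1.9731 0->1
3 2.1968 1->0
4 2.7769 0->1
5 3.0006 1->0
final: 0 -0.8887

Mode 1: guard c·x = -0.6047 hit at Δt = 1.3930 (t = 1.3930), x⁻ = (-0.6047) → reset → x⁺ = (-1.0170), jump to mode 0
Mode 0: guard c·x = -0.8175 hit at Δt = 0.5801 (t = 1.9731), x⁻ = (-0.8175) → reset → x⁺ = (-0.9521), jump to mode 1
Mode 1: guard c·x = -0.6047 hit at Δt = 0.2237 (t = 2.1968), x⁻ = (-0.6047) → reset → x⁺ = (-1.0170), jump to mode 0
Mode 0: guard c·x = -0.8175 hit at Δt = 0.5801 (t = 2.7769), x⁻ = (-0.8175) → reset → x⁺ = (-0.9521), jump to mode 1
Mode 1: guard c·x = -0.6047 hit at Δt = 0.2237 (t = 3.0006), x⁻ = (-0.6047) → reset → x⁺ = (-1.0170), jump to mode 0
Mode 0: flow for 0.3994 to horizon, guard not reached → x = (-0.8887)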